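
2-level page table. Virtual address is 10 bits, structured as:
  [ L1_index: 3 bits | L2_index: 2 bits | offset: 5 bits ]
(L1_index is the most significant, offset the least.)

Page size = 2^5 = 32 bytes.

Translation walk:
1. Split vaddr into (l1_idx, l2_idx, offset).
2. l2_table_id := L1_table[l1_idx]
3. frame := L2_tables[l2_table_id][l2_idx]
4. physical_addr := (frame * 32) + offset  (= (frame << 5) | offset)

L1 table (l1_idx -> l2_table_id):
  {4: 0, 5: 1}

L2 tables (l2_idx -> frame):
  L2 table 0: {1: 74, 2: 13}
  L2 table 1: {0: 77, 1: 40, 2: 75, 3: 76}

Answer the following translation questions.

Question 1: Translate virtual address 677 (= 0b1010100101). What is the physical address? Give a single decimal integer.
vaddr = 677 = 0b1010100101
Split: l1_idx=5, l2_idx=1, offset=5
L1[5] = 1
L2[1][1] = 40
paddr = 40 * 32 + 5 = 1285

Answer: 1285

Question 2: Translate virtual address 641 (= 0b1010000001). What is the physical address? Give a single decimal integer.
vaddr = 641 = 0b1010000001
Split: l1_idx=5, l2_idx=0, offset=1
L1[5] = 1
L2[1][0] = 77
paddr = 77 * 32 + 1 = 2465

Answer: 2465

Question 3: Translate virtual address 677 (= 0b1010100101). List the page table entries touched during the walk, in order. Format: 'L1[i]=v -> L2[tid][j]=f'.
Answer: L1[5]=1 -> L2[1][1]=40

Derivation:
vaddr = 677 = 0b1010100101
Split: l1_idx=5, l2_idx=1, offset=5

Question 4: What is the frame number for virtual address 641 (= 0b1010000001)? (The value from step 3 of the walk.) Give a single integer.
Answer: 77

Derivation:
vaddr = 641: l1_idx=5, l2_idx=0
L1[5] = 1; L2[1][0] = 77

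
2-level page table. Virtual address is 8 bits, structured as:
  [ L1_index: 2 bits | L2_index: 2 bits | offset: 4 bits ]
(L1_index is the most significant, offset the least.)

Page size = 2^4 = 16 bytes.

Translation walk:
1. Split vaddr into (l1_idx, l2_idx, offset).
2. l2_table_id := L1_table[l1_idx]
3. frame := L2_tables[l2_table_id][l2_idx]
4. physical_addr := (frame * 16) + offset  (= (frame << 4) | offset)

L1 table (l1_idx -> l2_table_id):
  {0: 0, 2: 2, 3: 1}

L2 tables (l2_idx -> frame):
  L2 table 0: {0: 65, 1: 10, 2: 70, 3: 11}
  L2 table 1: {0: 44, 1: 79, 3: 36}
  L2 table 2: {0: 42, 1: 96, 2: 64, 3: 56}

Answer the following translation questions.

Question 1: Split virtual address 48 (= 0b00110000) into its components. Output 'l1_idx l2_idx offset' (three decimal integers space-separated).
Answer: 0 3 0

Derivation:
vaddr = 48 = 0b00110000
  top 2 bits -> l1_idx = 0
  next 2 bits -> l2_idx = 3
  bottom 4 bits -> offset = 0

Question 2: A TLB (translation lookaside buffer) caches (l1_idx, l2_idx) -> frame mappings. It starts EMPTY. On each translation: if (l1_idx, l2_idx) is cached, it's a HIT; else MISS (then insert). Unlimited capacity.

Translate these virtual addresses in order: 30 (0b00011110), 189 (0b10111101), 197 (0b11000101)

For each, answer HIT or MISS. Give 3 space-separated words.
vaddr=30: (0,1) not in TLB -> MISS, insert
vaddr=189: (2,3) not in TLB -> MISS, insert
vaddr=197: (3,0) not in TLB -> MISS, insert

Answer: MISS MISS MISS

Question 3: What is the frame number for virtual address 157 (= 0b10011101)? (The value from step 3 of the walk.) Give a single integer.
Answer: 96

Derivation:
vaddr = 157: l1_idx=2, l2_idx=1
L1[2] = 2; L2[2][1] = 96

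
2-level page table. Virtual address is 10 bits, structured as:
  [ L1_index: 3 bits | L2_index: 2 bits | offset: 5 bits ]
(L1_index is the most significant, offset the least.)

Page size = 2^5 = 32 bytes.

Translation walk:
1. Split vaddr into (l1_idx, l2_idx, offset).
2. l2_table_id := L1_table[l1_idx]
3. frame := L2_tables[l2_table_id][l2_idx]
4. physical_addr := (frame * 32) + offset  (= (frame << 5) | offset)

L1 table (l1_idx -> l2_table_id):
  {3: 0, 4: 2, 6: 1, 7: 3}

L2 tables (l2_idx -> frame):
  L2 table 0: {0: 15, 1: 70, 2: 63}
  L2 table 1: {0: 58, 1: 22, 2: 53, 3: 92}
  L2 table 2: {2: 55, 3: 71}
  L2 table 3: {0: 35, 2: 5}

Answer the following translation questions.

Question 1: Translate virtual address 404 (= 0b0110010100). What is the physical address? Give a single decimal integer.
Answer: 500

Derivation:
vaddr = 404 = 0b0110010100
Split: l1_idx=3, l2_idx=0, offset=20
L1[3] = 0
L2[0][0] = 15
paddr = 15 * 32 + 20 = 500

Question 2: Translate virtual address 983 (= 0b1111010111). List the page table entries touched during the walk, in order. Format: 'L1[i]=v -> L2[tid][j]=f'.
vaddr = 983 = 0b1111010111
Split: l1_idx=7, l2_idx=2, offset=23

Answer: L1[7]=3 -> L2[3][2]=5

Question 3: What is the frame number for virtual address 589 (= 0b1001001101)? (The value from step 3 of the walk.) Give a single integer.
vaddr = 589: l1_idx=4, l2_idx=2
L1[4] = 2; L2[2][2] = 55

Answer: 55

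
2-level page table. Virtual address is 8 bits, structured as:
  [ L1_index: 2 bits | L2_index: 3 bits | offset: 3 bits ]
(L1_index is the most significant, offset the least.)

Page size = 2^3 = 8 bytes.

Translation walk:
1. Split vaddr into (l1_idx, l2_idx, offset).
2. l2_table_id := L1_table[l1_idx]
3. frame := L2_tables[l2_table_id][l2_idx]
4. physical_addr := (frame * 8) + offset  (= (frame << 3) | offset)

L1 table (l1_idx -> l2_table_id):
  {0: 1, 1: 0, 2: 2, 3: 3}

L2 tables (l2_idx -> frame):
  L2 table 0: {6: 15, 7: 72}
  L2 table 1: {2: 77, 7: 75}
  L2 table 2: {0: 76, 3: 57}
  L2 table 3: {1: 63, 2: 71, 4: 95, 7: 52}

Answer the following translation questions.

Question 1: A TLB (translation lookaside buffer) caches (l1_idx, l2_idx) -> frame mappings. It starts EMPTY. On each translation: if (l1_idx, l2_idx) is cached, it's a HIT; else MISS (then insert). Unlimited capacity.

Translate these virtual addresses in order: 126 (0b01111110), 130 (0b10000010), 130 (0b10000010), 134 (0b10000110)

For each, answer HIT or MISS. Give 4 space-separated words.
vaddr=126: (1,7) not in TLB -> MISS, insert
vaddr=130: (2,0) not in TLB -> MISS, insert
vaddr=130: (2,0) in TLB -> HIT
vaddr=134: (2,0) in TLB -> HIT

Answer: MISS MISS HIT HIT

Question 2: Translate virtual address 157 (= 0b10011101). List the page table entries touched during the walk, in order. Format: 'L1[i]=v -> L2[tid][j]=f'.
Answer: L1[2]=2 -> L2[2][3]=57

Derivation:
vaddr = 157 = 0b10011101
Split: l1_idx=2, l2_idx=3, offset=5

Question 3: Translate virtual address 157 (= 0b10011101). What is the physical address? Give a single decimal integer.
vaddr = 157 = 0b10011101
Split: l1_idx=2, l2_idx=3, offset=5
L1[2] = 2
L2[2][3] = 57
paddr = 57 * 8 + 5 = 461

Answer: 461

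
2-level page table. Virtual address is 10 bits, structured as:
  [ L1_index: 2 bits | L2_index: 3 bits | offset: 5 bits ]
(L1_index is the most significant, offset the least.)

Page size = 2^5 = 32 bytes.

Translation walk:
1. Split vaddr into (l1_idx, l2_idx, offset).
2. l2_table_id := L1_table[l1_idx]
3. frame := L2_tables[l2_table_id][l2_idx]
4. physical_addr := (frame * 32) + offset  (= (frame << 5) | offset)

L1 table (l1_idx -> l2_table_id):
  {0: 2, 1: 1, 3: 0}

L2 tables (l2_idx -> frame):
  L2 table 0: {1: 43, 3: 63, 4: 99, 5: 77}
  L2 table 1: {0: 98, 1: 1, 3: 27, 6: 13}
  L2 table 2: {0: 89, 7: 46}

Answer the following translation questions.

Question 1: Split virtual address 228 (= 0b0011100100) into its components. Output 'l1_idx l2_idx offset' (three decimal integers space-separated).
vaddr = 228 = 0b0011100100
  top 2 bits -> l1_idx = 0
  next 3 bits -> l2_idx = 7
  bottom 5 bits -> offset = 4

Answer: 0 7 4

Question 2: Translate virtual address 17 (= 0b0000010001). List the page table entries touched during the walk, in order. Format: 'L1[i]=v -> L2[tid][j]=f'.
Answer: L1[0]=2 -> L2[2][0]=89

Derivation:
vaddr = 17 = 0b0000010001
Split: l1_idx=0, l2_idx=0, offset=17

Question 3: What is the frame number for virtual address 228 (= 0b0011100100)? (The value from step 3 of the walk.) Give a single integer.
Answer: 46

Derivation:
vaddr = 228: l1_idx=0, l2_idx=7
L1[0] = 2; L2[2][7] = 46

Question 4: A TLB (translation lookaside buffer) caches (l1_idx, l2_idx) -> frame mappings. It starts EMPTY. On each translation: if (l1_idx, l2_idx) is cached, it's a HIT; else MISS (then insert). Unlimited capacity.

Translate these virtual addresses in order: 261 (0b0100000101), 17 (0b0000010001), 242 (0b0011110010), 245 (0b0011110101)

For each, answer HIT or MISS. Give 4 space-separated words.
Answer: MISS MISS MISS HIT

Derivation:
vaddr=261: (1,0) not in TLB -> MISS, insert
vaddr=17: (0,0) not in TLB -> MISS, insert
vaddr=242: (0,7) not in TLB -> MISS, insert
vaddr=245: (0,7) in TLB -> HIT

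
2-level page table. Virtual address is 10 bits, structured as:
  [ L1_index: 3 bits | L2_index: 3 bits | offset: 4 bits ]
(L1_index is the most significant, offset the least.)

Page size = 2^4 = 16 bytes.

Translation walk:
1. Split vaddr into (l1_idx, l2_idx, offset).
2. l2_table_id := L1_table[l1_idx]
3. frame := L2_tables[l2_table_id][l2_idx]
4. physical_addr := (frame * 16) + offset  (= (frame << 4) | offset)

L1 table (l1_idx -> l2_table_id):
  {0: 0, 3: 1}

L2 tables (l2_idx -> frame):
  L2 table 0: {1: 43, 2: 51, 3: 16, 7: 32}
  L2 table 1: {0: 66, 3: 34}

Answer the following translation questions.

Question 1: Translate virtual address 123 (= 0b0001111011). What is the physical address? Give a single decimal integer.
Answer: 523

Derivation:
vaddr = 123 = 0b0001111011
Split: l1_idx=0, l2_idx=7, offset=11
L1[0] = 0
L2[0][7] = 32
paddr = 32 * 16 + 11 = 523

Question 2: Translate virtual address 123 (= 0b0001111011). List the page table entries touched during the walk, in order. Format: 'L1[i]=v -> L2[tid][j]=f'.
Answer: L1[0]=0 -> L2[0][7]=32

Derivation:
vaddr = 123 = 0b0001111011
Split: l1_idx=0, l2_idx=7, offset=11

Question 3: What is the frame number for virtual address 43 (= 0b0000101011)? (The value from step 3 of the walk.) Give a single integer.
vaddr = 43: l1_idx=0, l2_idx=2
L1[0] = 0; L2[0][2] = 51

Answer: 51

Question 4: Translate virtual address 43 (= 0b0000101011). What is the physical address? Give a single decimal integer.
vaddr = 43 = 0b0000101011
Split: l1_idx=0, l2_idx=2, offset=11
L1[0] = 0
L2[0][2] = 51
paddr = 51 * 16 + 11 = 827

Answer: 827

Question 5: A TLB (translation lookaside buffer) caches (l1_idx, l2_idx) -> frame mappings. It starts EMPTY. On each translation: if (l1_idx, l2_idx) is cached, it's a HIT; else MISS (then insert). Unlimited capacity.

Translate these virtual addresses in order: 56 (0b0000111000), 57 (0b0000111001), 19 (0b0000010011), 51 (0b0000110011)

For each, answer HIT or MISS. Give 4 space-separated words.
Answer: MISS HIT MISS HIT

Derivation:
vaddr=56: (0,3) not in TLB -> MISS, insert
vaddr=57: (0,3) in TLB -> HIT
vaddr=19: (0,1) not in TLB -> MISS, insert
vaddr=51: (0,3) in TLB -> HIT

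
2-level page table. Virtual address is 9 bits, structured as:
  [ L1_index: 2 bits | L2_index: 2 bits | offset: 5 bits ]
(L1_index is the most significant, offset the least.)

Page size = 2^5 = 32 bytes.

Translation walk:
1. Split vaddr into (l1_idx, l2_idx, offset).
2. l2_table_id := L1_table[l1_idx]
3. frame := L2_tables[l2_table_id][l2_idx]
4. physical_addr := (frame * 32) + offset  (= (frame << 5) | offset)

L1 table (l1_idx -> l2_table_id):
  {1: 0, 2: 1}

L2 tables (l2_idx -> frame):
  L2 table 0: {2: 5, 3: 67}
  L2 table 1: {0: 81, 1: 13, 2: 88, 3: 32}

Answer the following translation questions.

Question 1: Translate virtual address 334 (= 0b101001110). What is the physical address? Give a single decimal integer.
vaddr = 334 = 0b101001110
Split: l1_idx=2, l2_idx=2, offset=14
L1[2] = 1
L2[1][2] = 88
paddr = 88 * 32 + 14 = 2830

Answer: 2830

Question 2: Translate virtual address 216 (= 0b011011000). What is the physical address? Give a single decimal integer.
vaddr = 216 = 0b011011000
Split: l1_idx=1, l2_idx=2, offset=24
L1[1] = 0
L2[0][2] = 5
paddr = 5 * 32 + 24 = 184

Answer: 184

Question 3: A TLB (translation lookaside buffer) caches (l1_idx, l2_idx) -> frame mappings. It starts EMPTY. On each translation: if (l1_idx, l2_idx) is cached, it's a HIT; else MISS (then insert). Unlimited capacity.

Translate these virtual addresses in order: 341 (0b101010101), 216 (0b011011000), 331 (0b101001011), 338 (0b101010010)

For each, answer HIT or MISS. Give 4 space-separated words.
Answer: MISS MISS HIT HIT

Derivation:
vaddr=341: (2,2) not in TLB -> MISS, insert
vaddr=216: (1,2) not in TLB -> MISS, insert
vaddr=331: (2,2) in TLB -> HIT
vaddr=338: (2,2) in TLB -> HIT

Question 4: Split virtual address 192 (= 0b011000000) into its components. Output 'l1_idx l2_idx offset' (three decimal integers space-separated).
Answer: 1 2 0

Derivation:
vaddr = 192 = 0b011000000
  top 2 bits -> l1_idx = 1
  next 2 bits -> l2_idx = 2
  bottom 5 bits -> offset = 0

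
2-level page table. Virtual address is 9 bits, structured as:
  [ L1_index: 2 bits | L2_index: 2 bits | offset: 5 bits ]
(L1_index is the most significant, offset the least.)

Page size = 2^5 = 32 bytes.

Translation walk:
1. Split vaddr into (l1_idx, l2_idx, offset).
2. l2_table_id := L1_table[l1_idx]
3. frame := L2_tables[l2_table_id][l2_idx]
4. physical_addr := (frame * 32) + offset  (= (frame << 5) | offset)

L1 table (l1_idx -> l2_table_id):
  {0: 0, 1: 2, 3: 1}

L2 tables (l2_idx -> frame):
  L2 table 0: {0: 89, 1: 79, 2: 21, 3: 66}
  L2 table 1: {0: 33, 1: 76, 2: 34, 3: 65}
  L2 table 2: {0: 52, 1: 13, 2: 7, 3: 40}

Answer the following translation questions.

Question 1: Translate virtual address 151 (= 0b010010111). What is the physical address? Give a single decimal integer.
Answer: 1687

Derivation:
vaddr = 151 = 0b010010111
Split: l1_idx=1, l2_idx=0, offset=23
L1[1] = 2
L2[2][0] = 52
paddr = 52 * 32 + 23 = 1687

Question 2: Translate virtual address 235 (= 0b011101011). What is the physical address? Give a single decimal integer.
Answer: 1291

Derivation:
vaddr = 235 = 0b011101011
Split: l1_idx=1, l2_idx=3, offset=11
L1[1] = 2
L2[2][3] = 40
paddr = 40 * 32 + 11 = 1291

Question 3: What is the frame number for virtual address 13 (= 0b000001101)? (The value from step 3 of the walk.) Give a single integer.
Answer: 89

Derivation:
vaddr = 13: l1_idx=0, l2_idx=0
L1[0] = 0; L2[0][0] = 89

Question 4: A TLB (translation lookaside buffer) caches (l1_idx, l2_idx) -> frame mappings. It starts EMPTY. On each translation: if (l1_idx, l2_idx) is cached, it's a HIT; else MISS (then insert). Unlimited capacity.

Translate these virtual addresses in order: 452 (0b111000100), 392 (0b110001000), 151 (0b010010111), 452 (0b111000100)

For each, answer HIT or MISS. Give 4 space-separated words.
vaddr=452: (3,2) not in TLB -> MISS, insert
vaddr=392: (3,0) not in TLB -> MISS, insert
vaddr=151: (1,0) not in TLB -> MISS, insert
vaddr=452: (3,2) in TLB -> HIT

Answer: MISS MISS MISS HIT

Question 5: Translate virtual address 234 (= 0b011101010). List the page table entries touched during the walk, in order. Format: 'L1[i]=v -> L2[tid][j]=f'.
Answer: L1[1]=2 -> L2[2][3]=40

Derivation:
vaddr = 234 = 0b011101010
Split: l1_idx=1, l2_idx=3, offset=10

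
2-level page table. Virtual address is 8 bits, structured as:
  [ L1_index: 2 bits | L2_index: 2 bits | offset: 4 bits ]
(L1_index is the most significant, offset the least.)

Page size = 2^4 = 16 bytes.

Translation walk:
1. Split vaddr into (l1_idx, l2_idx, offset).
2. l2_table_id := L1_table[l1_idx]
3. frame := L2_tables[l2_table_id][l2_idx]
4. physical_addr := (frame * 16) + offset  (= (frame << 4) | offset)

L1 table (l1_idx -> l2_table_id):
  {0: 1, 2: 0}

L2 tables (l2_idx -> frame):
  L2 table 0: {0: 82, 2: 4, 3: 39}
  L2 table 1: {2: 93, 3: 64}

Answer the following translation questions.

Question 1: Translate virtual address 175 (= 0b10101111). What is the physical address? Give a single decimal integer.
vaddr = 175 = 0b10101111
Split: l1_idx=2, l2_idx=2, offset=15
L1[2] = 0
L2[0][2] = 4
paddr = 4 * 16 + 15 = 79

Answer: 79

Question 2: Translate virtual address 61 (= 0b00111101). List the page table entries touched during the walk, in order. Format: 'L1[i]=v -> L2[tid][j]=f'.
Answer: L1[0]=1 -> L2[1][3]=64

Derivation:
vaddr = 61 = 0b00111101
Split: l1_idx=0, l2_idx=3, offset=13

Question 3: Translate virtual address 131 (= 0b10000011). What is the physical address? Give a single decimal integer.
Answer: 1315

Derivation:
vaddr = 131 = 0b10000011
Split: l1_idx=2, l2_idx=0, offset=3
L1[2] = 0
L2[0][0] = 82
paddr = 82 * 16 + 3 = 1315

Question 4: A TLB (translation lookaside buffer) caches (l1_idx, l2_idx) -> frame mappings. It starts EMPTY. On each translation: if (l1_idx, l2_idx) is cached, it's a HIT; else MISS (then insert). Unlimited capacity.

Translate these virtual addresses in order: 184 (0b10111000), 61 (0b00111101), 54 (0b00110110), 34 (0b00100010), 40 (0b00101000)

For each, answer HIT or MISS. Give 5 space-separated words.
Answer: MISS MISS HIT MISS HIT

Derivation:
vaddr=184: (2,3) not in TLB -> MISS, insert
vaddr=61: (0,3) not in TLB -> MISS, insert
vaddr=54: (0,3) in TLB -> HIT
vaddr=34: (0,2) not in TLB -> MISS, insert
vaddr=40: (0,2) in TLB -> HIT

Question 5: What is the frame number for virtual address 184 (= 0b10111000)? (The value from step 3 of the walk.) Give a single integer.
Answer: 39

Derivation:
vaddr = 184: l1_idx=2, l2_idx=3
L1[2] = 0; L2[0][3] = 39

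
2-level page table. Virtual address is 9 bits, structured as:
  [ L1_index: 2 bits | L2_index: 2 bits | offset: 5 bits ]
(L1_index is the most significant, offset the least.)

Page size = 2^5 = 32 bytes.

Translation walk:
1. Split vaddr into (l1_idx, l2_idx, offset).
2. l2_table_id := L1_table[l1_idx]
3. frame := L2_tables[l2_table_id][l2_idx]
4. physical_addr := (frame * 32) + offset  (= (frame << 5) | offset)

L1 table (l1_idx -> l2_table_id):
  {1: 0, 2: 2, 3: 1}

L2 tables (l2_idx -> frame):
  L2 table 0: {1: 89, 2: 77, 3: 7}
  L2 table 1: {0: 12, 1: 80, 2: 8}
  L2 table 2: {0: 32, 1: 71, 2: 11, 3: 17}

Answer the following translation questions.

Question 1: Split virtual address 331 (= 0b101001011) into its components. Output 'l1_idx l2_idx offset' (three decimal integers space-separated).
Answer: 2 2 11

Derivation:
vaddr = 331 = 0b101001011
  top 2 bits -> l1_idx = 2
  next 2 bits -> l2_idx = 2
  bottom 5 bits -> offset = 11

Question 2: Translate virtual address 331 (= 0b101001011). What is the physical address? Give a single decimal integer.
Answer: 363

Derivation:
vaddr = 331 = 0b101001011
Split: l1_idx=2, l2_idx=2, offset=11
L1[2] = 2
L2[2][2] = 11
paddr = 11 * 32 + 11 = 363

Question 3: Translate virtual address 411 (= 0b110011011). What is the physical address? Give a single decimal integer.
vaddr = 411 = 0b110011011
Split: l1_idx=3, l2_idx=0, offset=27
L1[3] = 1
L2[1][0] = 12
paddr = 12 * 32 + 27 = 411

Answer: 411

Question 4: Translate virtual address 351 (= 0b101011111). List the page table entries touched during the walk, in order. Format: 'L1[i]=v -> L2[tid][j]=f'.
Answer: L1[2]=2 -> L2[2][2]=11

Derivation:
vaddr = 351 = 0b101011111
Split: l1_idx=2, l2_idx=2, offset=31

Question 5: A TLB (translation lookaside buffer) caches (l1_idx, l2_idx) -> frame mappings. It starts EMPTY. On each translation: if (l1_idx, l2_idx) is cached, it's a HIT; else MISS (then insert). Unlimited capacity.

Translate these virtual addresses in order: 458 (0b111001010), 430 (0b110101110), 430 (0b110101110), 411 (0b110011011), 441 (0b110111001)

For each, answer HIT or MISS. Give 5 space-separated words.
Answer: MISS MISS HIT MISS HIT

Derivation:
vaddr=458: (3,2) not in TLB -> MISS, insert
vaddr=430: (3,1) not in TLB -> MISS, insert
vaddr=430: (3,1) in TLB -> HIT
vaddr=411: (3,0) not in TLB -> MISS, insert
vaddr=441: (3,1) in TLB -> HIT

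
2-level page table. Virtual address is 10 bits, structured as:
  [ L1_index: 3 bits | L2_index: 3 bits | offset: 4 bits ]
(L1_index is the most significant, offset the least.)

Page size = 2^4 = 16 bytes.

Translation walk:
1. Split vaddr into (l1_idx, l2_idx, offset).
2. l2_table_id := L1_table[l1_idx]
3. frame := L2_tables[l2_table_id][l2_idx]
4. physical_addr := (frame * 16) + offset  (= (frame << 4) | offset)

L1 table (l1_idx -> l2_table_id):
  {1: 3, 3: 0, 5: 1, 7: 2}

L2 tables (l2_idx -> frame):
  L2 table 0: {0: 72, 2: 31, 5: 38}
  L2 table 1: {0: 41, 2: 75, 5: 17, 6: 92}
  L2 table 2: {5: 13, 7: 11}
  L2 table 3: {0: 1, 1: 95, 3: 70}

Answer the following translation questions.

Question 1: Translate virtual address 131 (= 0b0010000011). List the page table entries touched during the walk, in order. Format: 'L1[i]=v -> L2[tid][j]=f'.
Answer: L1[1]=3 -> L2[3][0]=1

Derivation:
vaddr = 131 = 0b0010000011
Split: l1_idx=1, l2_idx=0, offset=3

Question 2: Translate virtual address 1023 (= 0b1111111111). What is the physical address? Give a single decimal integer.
Answer: 191

Derivation:
vaddr = 1023 = 0b1111111111
Split: l1_idx=7, l2_idx=7, offset=15
L1[7] = 2
L2[2][7] = 11
paddr = 11 * 16 + 15 = 191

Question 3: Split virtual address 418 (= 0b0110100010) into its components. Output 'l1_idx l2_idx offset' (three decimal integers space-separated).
Answer: 3 2 2

Derivation:
vaddr = 418 = 0b0110100010
  top 3 bits -> l1_idx = 3
  next 3 bits -> l2_idx = 2
  bottom 4 bits -> offset = 2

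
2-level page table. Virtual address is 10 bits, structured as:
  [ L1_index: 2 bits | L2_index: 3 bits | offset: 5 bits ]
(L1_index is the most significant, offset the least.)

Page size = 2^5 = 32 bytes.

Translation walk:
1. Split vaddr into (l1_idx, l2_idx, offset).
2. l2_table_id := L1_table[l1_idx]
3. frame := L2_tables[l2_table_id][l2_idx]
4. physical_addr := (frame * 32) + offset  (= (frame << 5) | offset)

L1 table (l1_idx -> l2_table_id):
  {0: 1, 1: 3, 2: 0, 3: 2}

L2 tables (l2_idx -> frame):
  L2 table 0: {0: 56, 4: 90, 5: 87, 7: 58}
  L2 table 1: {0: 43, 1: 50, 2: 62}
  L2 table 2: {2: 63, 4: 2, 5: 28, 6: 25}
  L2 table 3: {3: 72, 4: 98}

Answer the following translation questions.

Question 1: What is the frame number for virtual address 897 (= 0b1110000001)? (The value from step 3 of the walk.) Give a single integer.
vaddr = 897: l1_idx=3, l2_idx=4
L1[3] = 2; L2[2][4] = 2

Answer: 2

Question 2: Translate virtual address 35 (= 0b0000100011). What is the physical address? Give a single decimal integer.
Answer: 1603

Derivation:
vaddr = 35 = 0b0000100011
Split: l1_idx=0, l2_idx=1, offset=3
L1[0] = 1
L2[1][1] = 50
paddr = 50 * 32 + 3 = 1603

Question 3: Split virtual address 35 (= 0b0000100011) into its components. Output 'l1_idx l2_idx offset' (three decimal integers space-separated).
vaddr = 35 = 0b0000100011
  top 2 bits -> l1_idx = 0
  next 3 bits -> l2_idx = 1
  bottom 5 bits -> offset = 3

Answer: 0 1 3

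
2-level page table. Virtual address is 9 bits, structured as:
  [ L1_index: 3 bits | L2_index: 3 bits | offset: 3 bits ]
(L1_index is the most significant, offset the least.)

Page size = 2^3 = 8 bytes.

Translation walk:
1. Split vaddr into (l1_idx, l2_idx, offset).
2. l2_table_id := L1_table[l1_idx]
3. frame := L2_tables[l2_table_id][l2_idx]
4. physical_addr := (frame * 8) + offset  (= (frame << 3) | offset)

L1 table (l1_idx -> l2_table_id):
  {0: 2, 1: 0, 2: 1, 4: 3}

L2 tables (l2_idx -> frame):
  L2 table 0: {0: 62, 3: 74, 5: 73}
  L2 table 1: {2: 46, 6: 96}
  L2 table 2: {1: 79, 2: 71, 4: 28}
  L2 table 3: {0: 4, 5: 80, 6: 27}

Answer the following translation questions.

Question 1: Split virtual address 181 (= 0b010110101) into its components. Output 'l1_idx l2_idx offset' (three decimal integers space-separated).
vaddr = 181 = 0b010110101
  top 3 bits -> l1_idx = 2
  next 3 bits -> l2_idx = 6
  bottom 3 bits -> offset = 5

Answer: 2 6 5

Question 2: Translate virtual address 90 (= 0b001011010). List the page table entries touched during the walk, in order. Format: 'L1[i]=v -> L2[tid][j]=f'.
Answer: L1[1]=0 -> L2[0][3]=74

Derivation:
vaddr = 90 = 0b001011010
Split: l1_idx=1, l2_idx=3, offset=2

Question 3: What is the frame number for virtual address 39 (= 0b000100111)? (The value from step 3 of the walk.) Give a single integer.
vaddr = 39: l1_idx=0, l2_idx=4
L1[0] = 2; L2[2][4] = 28

Answer: 28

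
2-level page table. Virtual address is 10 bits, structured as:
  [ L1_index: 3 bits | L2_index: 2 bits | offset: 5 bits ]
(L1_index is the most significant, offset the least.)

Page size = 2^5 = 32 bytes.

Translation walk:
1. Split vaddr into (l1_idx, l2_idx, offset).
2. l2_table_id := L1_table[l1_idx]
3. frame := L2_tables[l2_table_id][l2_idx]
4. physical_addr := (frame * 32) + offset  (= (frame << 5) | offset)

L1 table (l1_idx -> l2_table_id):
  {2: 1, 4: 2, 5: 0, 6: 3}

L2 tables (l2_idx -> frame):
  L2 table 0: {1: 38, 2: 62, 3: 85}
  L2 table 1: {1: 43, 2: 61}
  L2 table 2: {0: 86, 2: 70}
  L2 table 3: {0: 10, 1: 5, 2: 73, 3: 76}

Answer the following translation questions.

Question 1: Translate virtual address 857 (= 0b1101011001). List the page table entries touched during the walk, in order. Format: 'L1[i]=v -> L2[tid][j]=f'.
Answer: L1[6]=3 -> L2[3][2]=73

Derivation:
vaddr = 857 = 0b1101011001
Split: l1_idx=6, l2_idx=2, offset=25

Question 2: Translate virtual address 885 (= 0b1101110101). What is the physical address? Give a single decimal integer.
Answer: 2453

Derivation:
vaddr = 885 = 0b1101110101
Split: l1_idx=6, l2_idx=3, offset=21
L1[6] = 3
L2[3][3] = 76
paddr = 76 * 32 + 21 = 2453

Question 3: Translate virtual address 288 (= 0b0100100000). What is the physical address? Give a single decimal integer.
Answer: 1376

Derivation:
vaddr = 288 = 0b0100100000
Split: l1_idx=2, l2_idx=1, offset=0
L1[2] = 1
L2[1][1] = 43
paddr = 43 * 32 + 0 = 1376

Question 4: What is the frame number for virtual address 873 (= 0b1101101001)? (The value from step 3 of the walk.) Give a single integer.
vaddr = 873: l1_idx=6, l2_idx=3
L1[6] = 3; L2[3][3] = 76

Answer: 76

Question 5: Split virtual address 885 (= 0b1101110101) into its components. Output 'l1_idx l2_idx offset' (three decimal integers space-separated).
vaddr = 885 = 0b1101110101
  top 3 bits -> l1_idx = 6
  next 2 bits -> l2_idx = 3
  bottom 5 bits -> offset = 21

Answer: 6 3 21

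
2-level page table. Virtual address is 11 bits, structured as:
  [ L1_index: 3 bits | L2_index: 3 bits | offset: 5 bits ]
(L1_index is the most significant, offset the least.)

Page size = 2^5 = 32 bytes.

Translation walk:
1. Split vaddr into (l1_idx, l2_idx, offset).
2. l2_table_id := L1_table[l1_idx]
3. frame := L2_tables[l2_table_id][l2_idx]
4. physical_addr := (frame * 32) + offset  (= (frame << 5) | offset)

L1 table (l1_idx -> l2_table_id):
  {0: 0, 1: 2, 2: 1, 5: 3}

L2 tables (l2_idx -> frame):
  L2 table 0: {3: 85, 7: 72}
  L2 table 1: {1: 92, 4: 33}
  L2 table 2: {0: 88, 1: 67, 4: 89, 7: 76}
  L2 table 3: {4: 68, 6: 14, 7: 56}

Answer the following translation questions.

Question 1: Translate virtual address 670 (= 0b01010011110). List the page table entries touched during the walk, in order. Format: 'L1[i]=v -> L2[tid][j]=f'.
vaddr = 670 = 0b01010011110
Split: l1_idx=2, l2_idx=4, offset=30

Answer: L1[2]=1 -> L2[1][4]=33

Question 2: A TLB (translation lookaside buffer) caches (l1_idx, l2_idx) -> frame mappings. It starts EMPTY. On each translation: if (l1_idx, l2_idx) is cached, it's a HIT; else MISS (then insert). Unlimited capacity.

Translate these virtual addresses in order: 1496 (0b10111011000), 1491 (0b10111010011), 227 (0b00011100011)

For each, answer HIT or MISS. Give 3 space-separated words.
Answer: MISS HIT MISS

Derivation:
vaddr=1496: (5,6) not in TLB -> MISS, insert
vaddr=1491: (5,6) in TLB -> HIT
vaddr=227: (0,7) not in TLB -> MISS, insert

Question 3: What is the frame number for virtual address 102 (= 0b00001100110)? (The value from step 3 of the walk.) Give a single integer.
Answer: 85

Derivation:
vaddr = 102: l1_idx=0, l2_idx=3
L1[0] = 0; L2[0][3] = 85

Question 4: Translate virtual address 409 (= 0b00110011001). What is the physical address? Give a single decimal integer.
vaddr = 409 = 0b00110011001
Split: l1_idx=1, l2_idx=4, offset=25
L1[1] = 2
L2[2][4] = 89
paddr = 89 * 32 + 25 = 2873

Answer: 2873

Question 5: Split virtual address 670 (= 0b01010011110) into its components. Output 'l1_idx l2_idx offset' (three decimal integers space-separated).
vaddr = 670 = 0b01010011110
  top 3 bits -> l1_idx = 2
  next 3 bits -> l2_idx = 4
  bottom 5 bits -> offset = 30

Answer: 2 4 30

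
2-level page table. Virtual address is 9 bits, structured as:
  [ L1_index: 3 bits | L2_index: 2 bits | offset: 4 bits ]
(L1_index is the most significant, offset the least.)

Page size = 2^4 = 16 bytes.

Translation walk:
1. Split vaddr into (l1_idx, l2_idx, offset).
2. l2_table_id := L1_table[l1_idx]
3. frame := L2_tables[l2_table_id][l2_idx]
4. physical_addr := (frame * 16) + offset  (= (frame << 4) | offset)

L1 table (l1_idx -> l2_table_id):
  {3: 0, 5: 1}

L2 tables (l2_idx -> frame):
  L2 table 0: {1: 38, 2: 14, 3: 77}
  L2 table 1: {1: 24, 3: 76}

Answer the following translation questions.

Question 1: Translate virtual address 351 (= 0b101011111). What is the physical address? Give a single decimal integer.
vaddr = 351 = 0b101011111
Split: l1_idx=5, l2_idx=1, offset=15
L1[5] = 1
L2[1][1] = 24
paddr = 24 * 16 + 15 = 399

Answer: 399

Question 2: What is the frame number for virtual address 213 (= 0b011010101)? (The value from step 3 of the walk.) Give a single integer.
vaddr = 213: l1_idx=3, l2_idx=1
L1[3] = 0; L2[0][1] = 38

Answer: 38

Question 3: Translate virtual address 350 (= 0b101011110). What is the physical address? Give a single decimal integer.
Answer: 398

Derivation:
vaddr = 350 = 0b101011110
Split: l1_idx=5, l2_idx=1, offset=14
L1[5] = 1
L2[1][1] = 24
paddr = 24 * 16 + 14 = 398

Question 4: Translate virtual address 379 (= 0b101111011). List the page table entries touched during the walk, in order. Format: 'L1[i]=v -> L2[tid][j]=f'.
vaddr = 379 = 0b101111011
Split: l1_idx=5, l2_idx=3, offset=11

Answer: L1[5]=1 -> L2[1][3]=76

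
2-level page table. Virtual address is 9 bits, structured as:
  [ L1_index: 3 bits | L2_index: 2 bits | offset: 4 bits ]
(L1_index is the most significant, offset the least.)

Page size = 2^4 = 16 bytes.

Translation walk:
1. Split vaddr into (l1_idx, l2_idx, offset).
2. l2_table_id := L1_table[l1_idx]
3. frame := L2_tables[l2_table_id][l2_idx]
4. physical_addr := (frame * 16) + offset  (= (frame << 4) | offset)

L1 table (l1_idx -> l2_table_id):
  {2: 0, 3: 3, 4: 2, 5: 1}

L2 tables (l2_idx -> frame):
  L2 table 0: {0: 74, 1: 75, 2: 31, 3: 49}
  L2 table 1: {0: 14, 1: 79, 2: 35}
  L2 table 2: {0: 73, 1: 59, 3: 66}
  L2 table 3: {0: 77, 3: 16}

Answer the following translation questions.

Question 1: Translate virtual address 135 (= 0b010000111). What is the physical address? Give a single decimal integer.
vaddr = 135 = 0b010000111
Split: l1_idx=2, l2_idx=0, offset=7
L1[2] = 0
L2[0][0] = 74
paddr = 74 * 16 + 7 = 1191

Answer: 1191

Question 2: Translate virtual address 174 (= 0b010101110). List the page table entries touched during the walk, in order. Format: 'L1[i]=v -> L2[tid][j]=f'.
Answer: L1[2]=0 -> L2[0][2]=31

Derivation:
vaddr = 174 = 0b010101110
Split: l1_idx=2, l2_idx=2, offset=14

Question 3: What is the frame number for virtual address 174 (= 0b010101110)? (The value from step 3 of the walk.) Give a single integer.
Answer: 31

Derivation:
vaddr = 174: l1_idx=2, l2_idx=2
L1[2] = 0; L2[0][2] = 31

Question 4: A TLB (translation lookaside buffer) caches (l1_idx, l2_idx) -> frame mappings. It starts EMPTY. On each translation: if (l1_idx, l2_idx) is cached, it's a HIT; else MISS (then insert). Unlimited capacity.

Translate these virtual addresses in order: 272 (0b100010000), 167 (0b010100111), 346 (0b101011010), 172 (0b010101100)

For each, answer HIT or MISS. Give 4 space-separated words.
vaddr=272: (4,1) not in TLB -> MISS, insert
vaddr=167: (2,2) not in TLB -> MISS, insert
vaddr=346: (5,1) not in TLB -> MISS, insert
vaddr=172: (2,2) in TLB -> HIT

Answer: MISS MISS MISS HIT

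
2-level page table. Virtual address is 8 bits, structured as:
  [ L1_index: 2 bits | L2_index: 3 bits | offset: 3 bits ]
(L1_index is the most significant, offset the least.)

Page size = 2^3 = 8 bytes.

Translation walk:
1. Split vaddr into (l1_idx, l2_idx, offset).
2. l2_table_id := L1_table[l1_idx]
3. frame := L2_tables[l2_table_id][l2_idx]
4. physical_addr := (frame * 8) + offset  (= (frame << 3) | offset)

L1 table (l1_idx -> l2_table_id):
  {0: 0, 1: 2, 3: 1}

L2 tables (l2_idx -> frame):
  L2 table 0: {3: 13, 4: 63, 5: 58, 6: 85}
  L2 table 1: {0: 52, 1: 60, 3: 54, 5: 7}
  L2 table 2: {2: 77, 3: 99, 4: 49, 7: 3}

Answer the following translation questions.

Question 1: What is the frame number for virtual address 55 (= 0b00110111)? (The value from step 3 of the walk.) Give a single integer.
Answer: 85

Derivation:
vaddr = 55: l1_idx=0, l2_idx=6
L1[0] = 0; L2[0][6] = 85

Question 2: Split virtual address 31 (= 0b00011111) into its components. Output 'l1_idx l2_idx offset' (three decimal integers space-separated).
vaddr = 31 = 0b00011111
  top 2 bits -> l1_idx = 0
  next 3 bits -> l2_idx = 3
  bottom 3 bits -> offset = 7

Answer: 0 3 7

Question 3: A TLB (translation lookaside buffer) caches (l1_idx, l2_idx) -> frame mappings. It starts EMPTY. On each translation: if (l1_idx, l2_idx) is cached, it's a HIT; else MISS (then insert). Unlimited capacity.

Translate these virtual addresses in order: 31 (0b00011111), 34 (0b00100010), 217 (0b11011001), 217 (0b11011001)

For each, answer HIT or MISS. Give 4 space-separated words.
vaddr=31: (0,3) not in TLB -> MISS, insert
vaddr=34: (0,4) not in TLB -> MISS, insert
vaddr=217: (3,3) not in TLB -> MISS, insert
vaddr=217: (3,3) in TLB -> HIT

Answer: MISS MISS MISS HIT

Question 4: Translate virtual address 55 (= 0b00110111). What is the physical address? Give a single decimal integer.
Answer: 687

Derivation:
vaddr = 55 = 0b00110111
Split: l1_idx=0, l2_idx=6, offset=7
L1[0] = 0
L2[0][6] = 85
paddr = 85 * 8 + 7 = 687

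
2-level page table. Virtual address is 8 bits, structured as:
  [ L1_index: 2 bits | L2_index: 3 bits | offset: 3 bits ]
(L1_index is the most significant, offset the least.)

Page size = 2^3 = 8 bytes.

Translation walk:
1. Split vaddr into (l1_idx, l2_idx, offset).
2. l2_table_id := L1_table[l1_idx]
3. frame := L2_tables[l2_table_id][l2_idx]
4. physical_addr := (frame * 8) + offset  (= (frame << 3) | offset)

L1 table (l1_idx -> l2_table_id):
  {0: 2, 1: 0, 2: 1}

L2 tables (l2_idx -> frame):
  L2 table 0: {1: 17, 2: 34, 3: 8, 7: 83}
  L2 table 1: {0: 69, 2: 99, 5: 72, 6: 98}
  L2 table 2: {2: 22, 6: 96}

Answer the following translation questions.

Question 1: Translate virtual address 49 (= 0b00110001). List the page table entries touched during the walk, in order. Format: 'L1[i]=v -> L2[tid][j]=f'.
Answer: L1[0]=2 -> L2[2][6]=96

Derivation:
vaddr = 49 = 0b00110001
Split: l1_idx=0, l2_idx=6, offset=1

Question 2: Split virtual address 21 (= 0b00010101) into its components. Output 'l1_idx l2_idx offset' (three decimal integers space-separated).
vaddr = 21 = 0b00010101
  top 2 bits -> l1_idx = 0
  next 3 bits -> l2_idx = 2
  bottom 3 bits -> offset = 5

Answer: 0 2 5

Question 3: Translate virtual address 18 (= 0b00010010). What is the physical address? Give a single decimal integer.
vaddr = 18 = 0b00010010
Split: l1_idx=0, l2_idx=2, offset=2
L1[0] = 2
L2[2][2] = 22
paddr = 22 * 8 + 2 = 178

Answer: 178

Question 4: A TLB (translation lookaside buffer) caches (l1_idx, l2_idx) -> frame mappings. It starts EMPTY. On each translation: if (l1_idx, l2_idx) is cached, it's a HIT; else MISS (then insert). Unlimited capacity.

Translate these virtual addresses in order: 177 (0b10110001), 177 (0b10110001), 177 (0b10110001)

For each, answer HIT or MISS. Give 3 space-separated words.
vaddr=177: (2,6) not in TLB -> MISS, insert
vaddr=177: (2,6) in TLB -> HIT
vaddr=177: (2,6) in TLB -> HIT

Answer: MISS HIT HIT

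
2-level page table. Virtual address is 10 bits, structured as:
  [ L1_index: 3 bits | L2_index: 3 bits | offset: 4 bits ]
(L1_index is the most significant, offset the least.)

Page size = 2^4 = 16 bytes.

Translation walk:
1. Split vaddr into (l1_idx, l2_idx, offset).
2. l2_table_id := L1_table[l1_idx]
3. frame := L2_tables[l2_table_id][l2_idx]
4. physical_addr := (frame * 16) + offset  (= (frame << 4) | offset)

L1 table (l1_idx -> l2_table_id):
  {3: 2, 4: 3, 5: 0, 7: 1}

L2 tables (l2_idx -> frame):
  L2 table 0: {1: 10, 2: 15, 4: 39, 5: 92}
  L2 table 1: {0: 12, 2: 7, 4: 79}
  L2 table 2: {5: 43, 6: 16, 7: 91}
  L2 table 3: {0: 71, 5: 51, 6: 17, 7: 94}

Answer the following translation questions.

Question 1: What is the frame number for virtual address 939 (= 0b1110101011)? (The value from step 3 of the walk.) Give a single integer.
vaddr = 939: l1_idx=7, l2_idx=2
L1[7] = 1; L2[1][2] = 7

Answer: 7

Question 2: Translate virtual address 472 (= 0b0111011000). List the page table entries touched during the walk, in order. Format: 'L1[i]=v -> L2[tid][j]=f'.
Answer: L1[3]=2 -> L2[2][5]=43

Derivation:
vaddr = 472 = 0b0111011000
Split: l1_idx=3, l2_idx=5, offset=8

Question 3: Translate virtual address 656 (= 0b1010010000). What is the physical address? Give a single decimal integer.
Answer: 160

Derivation:
vaddr = 656 = 0b1010010000
Split: l1_idx=5, l2_idx=1, offset=0
L1[5] = 0
L2[0][1] = 10
paddr = 10 * 16 + 0 = 160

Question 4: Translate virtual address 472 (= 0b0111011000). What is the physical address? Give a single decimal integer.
Answer: 696

Derivation:
vaddr = 472 = 0b0111011000
Split: l1_idx=3, l2_idx=5, offset=8
L1[3] = 2
L2[2][5] = 43
paddr = 43 * 16 + 8 = 696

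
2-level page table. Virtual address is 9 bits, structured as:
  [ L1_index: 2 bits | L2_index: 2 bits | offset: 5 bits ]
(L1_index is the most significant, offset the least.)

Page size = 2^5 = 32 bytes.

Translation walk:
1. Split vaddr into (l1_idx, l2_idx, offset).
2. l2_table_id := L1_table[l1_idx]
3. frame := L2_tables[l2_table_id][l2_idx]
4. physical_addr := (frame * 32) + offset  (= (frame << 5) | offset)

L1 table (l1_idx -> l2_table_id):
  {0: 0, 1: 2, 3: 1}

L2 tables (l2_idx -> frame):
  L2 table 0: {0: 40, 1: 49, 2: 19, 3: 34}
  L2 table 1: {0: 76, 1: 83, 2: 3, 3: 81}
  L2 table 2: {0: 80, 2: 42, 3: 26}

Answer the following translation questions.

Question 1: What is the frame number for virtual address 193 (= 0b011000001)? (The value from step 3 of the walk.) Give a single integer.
Answer: 42

Derivation:
vaddr = 193: l1_idx=1, l2_idx=2
L1[1] = 2; L2[2][2] = 42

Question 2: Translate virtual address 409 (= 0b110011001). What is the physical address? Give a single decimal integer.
Answer: 2457

Derivation:
vaddr = 409 = 0b110011001
Split: l1_idx=3, l2_idx=0, offset=25
L1[3] = 1
L2[1][0] = 76
paddr = 76 * 32 + 25 = 2457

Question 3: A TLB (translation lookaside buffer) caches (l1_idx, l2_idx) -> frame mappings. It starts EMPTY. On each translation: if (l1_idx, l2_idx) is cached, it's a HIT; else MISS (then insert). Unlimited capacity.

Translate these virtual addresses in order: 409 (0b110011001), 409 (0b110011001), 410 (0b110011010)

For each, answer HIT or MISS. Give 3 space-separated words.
vaddr=409: (3,0) not in TLB -> MISS, insert
vaddr=409: (3,0) in TLB -> HIT
vaddr=410: (3,0) in TLB -> HIT

Answer: MISS HIT HIT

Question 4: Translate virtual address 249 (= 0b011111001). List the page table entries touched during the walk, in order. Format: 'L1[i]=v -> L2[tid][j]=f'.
vaddr = 249 = 0b011111001
Split: l1_idx=1, l2_idx=3, offset=25

Answer: L1[1]=2 -> L2[2][3]=26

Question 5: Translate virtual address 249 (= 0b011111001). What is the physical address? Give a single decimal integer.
vaddr = 249 = 0b011111001
Split: l1_idx=1, l2_idx=3, offset=25
L1[1] = 2
L2[2][3] = 26
paddr = 26 * 32 + 25 = 857

Answer: 857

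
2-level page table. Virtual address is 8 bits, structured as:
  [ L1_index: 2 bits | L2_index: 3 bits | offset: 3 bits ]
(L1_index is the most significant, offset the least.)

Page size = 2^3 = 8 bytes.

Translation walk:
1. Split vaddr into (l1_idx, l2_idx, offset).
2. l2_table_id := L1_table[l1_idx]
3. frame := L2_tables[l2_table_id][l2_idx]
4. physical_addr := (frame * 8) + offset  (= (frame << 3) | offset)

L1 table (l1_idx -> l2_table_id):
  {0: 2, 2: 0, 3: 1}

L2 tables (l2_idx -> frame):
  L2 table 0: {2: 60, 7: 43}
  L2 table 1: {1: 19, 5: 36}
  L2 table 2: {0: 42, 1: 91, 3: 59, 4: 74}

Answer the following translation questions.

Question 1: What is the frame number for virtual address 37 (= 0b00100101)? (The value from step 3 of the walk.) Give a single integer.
Answer: 74

Derivation:
vaddr = 37: l1_idx=0, l2_idx=4
L1[0] = 2; L2[2][4] = 74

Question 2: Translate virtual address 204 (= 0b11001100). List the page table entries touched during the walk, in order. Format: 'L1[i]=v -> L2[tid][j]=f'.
Answer: L1[3]=1 -> L2[1][1]=19

Derivation:
vaddr = 204 = 0b11001100
Split: l1_idx=3, l2_idx=1, offset=4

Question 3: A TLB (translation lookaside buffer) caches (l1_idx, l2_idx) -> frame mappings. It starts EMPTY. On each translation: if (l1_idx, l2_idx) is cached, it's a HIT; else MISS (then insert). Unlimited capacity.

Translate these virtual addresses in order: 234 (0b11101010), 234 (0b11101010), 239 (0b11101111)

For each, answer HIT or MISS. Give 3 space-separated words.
Answer: MISS HIT HIT

Derivation:
vaddr=234: (3,5) not in TLB -> MISS, insert
vaddr=234: (3,5) in TLB -> HIT
vaddr=239: (3,5) in TLB -> HIT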